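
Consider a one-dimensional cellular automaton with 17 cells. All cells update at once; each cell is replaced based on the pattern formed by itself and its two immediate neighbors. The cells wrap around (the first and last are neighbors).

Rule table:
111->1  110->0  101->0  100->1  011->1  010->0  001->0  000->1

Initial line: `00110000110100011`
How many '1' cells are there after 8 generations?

9

10101110100011010
00001100011010000
11101011010001111
11000010001101111
10111001101001111
00110101000101111
10100000110001110
00011110101101100
count of 1: 9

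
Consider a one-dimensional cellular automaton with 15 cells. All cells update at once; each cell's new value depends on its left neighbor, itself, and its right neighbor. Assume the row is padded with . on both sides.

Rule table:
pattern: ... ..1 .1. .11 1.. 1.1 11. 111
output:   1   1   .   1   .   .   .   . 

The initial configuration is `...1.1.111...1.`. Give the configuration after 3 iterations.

..111...11...1.

111....1...11..
1...111..111..1
..111...11...1.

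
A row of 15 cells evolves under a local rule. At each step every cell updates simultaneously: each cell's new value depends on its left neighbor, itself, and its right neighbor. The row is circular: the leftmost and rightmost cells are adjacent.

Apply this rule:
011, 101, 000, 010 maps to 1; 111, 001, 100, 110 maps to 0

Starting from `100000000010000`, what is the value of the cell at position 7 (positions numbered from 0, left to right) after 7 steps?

0

101111111010110
111000000111101
000011110100011
011010001101010
010110101011110
011101111110000
010011000000111
position 7 holds 0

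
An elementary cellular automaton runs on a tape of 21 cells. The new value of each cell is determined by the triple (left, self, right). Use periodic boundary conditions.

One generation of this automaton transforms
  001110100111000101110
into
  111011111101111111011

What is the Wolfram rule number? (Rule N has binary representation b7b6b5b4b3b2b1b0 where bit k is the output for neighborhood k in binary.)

position 3: 111 → 0  (bit 7 = 0)
position 4: 110 → 1  (bit 6 = 1)
position 5: 101 → 1  (bit 5 = 1)
position 7: 100 → 1  (bit 4 = 1)
position 2: 011 → 1  (bit 3 = 1)
position 6: 010 → 1  (bit 2 = 1)
position 1: 001 → 1  (bit 1 = 1)
position 0: 000 → 1  (bit 0 = 1)
bits b7..b0 = 01111111 = 127

127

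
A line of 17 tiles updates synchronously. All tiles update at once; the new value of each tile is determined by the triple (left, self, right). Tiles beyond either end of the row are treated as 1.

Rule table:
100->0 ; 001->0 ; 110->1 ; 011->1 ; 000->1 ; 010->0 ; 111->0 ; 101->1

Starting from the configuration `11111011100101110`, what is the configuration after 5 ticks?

01010110101110001

00001110100011011
01101011001011110
11110111000110011
00011101010110010
01010110101110001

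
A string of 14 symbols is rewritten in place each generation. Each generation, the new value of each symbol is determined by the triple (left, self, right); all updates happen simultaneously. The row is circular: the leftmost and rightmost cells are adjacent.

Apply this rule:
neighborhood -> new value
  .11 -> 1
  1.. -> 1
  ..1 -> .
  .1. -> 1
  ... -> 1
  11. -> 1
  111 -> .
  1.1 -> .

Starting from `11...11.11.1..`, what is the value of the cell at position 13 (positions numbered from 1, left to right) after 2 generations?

1

1111.11.11.11.
1..1.11.11.11.
position 13 holds 1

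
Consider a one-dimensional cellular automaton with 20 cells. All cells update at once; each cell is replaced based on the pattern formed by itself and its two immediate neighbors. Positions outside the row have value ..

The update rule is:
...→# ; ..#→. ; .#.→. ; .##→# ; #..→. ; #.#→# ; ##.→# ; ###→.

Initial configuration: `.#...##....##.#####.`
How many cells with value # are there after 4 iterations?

iteration 1: ...#.##.##.####...#.
iteration 2: ##..########..#.#...
iteration 3: ##..#......#...#..##
iteration 4: ##....####...#....##
count of #: 9

9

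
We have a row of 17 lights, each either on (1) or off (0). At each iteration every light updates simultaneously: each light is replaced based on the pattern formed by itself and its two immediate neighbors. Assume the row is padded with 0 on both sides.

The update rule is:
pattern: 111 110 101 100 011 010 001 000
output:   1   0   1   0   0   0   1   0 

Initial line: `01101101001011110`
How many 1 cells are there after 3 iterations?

10010010010101100
00100100101010000
01001001010100000
count of 1: 5

5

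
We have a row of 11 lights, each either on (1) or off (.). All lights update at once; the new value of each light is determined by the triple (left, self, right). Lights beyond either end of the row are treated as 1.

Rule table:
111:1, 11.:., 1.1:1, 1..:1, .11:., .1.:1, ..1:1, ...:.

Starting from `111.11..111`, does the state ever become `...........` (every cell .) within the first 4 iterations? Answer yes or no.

no

11.1..11.11
1.1111..1.1
.1.11.1111.
111..1.11.1
iteration 4 is 111..1.11.1, still not uniform .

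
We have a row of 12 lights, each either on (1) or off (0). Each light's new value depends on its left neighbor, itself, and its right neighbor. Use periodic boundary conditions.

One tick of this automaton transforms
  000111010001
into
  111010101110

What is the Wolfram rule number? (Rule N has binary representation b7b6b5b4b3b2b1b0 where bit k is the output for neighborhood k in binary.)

179

position 4: 111 → 1  (bit 7 = 1)
position 5: 110 → 0  (bit 6 = 0)
position 6: 101 → 1  (bit 5 = 1)
position 0: 100 → 1  (bit 4 = 1)
position 3: 011 → 0  (bit 3 = 0)
position 7: 010 → 0  (bit 2 = 0)
position 2: 001 → 1  (bit 1 = 1)
position 1: 000 → 1  (bit 0 = 1)
bits b7..b0 = 10110011 = 179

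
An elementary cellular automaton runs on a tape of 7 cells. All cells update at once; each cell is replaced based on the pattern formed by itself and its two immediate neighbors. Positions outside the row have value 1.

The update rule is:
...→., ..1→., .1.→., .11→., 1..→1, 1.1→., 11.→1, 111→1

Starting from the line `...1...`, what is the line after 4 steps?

step 1: 1...1..
step 2: 11...1.
step 3: 111....
step 4: 1111...

1111...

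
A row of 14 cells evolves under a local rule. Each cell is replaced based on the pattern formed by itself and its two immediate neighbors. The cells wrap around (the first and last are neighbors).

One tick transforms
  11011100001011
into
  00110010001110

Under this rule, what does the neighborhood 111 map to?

At position 0 the neighborhood is 111; the next row has 0 there.

0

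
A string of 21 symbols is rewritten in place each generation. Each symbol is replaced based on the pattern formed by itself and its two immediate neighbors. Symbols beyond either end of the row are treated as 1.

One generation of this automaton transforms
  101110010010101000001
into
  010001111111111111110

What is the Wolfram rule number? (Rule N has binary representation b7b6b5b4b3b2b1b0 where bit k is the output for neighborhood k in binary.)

position 3: 111 → 0  (bit 7 = 0)
position 0: 110 → 0  (bit 6 = 0)
position 1: 101 → 1  (bit 5 = 1)
position 5: 100 → 1  (bit 4 = 1)
position 2: 011 → 0  (bit 3 = 0)
position 7: 010 → 1  (bit 2 = 1)
position 6: 001 → 1  (bit 1 = 1)
position 16: 000 → 1  (bit 0 = 1)
bits b7..b0 = 00110111 = 55

55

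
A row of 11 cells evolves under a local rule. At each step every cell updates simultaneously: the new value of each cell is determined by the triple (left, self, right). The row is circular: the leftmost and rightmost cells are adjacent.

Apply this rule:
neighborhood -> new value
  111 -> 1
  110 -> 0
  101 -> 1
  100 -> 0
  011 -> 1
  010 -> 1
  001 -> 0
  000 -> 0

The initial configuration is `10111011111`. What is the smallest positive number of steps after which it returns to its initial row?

11

01110111111
11101111110
11011111101
10111111011
01111110111
11111101110
11111011101
11110111011
11101110111
11011101111
10111011111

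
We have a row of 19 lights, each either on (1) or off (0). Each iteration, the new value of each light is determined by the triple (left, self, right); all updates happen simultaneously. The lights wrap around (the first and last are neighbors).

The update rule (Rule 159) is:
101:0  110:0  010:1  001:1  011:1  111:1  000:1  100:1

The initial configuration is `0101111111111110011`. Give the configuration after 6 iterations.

1111111110011011101

0101111111111101110
1101111111111001101
1001111111110111001
0111111111100110111
0111111111011100110
1111111110011011101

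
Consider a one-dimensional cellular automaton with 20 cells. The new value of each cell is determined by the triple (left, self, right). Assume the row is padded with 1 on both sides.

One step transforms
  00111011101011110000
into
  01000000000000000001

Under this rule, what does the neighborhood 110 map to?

0

At position 4 the neighborhood is 110; the next row has 0 there.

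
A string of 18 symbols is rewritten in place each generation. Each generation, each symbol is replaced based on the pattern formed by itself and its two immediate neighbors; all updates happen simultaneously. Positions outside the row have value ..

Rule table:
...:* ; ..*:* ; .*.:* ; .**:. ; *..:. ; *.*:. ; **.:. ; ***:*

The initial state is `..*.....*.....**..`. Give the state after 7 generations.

*.***..**.****....

***.*****.****...*
.*...***...**..***
**.**.*..**...*.*.
......*.*...***.*.
*******.*.**.*..*.
.*****..*....*.**.
*.***..**.****....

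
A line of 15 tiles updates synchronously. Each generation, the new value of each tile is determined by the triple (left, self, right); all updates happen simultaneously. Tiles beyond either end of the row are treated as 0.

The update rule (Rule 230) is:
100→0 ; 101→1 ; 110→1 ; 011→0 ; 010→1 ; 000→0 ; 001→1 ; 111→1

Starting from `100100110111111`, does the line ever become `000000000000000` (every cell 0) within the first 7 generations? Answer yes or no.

101101011011111
110111101101111
011011110110111
101101111011011
110110111101101
011011011110111
101101101111011
generation 7 is 101101101111011, still not uniform 0

no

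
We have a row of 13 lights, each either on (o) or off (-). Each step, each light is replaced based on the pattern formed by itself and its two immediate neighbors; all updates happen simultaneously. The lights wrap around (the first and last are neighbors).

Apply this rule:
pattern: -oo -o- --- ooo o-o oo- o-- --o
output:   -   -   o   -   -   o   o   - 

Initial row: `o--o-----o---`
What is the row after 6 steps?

---oo--oo--oo

-o--oooo--oo-
--o----oo--oo
o--ooo--oo--o
oo---oo--oo--
-ooo--oo--oo-
---oo--oo--oo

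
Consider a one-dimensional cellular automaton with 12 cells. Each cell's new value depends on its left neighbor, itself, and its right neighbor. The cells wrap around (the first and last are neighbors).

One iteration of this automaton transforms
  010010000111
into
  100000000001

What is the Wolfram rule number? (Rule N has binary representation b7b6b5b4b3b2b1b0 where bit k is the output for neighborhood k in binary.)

96

position 10: 111 → 0  (bit 7 = 0)
position 11: 110 → 1  (bit 6 = 1)
position 0: 101 → 1  (bit 5 = 1)
position 2: 100 → 0  (bit 4 = 0)
position 9: 011 → 0  (bit 3 = 0)
position 1: 010 → 0  (bit 2 = 0)
position 3: 001 → 0  (bit 1 = 0)
position 6: 000 → 0  (bit 0 = 0)
bits b7..b0 = 01100000 = 96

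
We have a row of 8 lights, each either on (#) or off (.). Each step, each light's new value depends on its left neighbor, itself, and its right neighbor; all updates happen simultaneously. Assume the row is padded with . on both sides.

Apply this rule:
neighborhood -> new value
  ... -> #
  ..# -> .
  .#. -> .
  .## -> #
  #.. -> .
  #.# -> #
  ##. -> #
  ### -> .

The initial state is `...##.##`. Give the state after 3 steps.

##.#####
####...#
#..#.#..

#..#.#..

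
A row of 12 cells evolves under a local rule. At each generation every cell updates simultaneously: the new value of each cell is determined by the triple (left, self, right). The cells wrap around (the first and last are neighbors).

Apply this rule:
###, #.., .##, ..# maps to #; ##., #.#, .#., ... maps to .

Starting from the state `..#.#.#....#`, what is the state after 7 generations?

##.....#..#.
#.#...#.##..
...#.#..#.##
#.#...##..#.
...#.##.##..
..#..#..#.#.
.#.##.##...#

.#.##.##...#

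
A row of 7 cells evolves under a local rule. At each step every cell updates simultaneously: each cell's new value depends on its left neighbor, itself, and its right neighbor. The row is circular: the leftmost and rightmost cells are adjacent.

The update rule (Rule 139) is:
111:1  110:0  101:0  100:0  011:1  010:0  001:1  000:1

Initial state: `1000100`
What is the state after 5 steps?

0011001
0110010
1100100
1001001
0010011

0010011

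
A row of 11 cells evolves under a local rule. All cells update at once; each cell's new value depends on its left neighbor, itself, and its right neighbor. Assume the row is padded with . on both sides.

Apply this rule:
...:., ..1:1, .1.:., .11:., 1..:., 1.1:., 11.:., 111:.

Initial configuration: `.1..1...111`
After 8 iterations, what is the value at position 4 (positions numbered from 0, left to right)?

1..1...1...
..1...1....
.1...1.....
1...1......
...1.......
..1........
.1.........
1..........
position 4 holds .

.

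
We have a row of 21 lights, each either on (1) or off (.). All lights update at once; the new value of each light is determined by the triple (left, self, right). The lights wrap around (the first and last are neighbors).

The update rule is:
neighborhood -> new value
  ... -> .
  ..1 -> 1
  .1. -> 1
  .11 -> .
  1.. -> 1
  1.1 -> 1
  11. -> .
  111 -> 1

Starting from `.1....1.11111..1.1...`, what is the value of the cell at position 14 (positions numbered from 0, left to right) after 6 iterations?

111..111.111.111111..
.1.11.1.1.1.1.1111.11
111..111111111.11.1..
.1.11.1111111.1..1111
111..1.11111.1111.11.
.1.1111.111.1.11.1..1
position 14 holds 1

1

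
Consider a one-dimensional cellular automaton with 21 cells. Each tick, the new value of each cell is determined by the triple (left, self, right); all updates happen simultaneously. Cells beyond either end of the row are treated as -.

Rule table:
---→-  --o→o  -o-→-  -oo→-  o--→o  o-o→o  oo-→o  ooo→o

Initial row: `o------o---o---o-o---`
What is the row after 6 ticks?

o-o-o-oo-o-o-o-o-o-o-

-o----o-o-o-o-o-o-o--
o-o--o-o-o-o-o-o-o-o-
-o-oo-o-o-o-o-o-o-o-o
o-o-oo-o-o-o-o-o-o-o-
-o-o-oo-o-o-o-o-o-o-o
o-o-o-oo-o-o-o-o-o-o-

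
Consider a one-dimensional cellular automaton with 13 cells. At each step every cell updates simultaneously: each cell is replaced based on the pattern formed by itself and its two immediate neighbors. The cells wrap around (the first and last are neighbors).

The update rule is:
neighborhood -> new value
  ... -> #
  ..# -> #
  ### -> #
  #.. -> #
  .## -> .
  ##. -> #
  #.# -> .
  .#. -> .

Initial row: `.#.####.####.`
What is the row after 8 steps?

##.#######.##

#...###..####
####.####.###
####..###..##
######.####.#
######..###..
.#######.####
..######..###
##.#######.##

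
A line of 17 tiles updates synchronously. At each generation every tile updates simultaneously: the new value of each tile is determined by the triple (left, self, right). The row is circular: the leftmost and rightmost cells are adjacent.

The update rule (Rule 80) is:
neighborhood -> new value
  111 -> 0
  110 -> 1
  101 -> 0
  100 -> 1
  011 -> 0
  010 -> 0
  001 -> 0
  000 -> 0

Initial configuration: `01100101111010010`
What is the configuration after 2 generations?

generation 1: 00110000001001001
generation 2: 10011000000100100

10011000000100100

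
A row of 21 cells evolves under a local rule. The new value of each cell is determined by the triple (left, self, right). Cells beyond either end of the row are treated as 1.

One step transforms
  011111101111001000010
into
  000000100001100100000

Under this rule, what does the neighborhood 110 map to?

At position 6 the neighborhood is 110; the next row has 1 there.

1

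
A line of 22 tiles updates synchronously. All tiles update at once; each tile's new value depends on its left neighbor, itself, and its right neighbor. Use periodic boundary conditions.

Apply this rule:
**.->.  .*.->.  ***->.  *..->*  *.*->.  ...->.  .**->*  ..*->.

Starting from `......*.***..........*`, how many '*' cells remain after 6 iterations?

*.......*..*..........
.*.......*..*.........
..*.......*..*........
...*.......*..*.......
....*.......*..*......
.....*.......*..*.....
count of *: 3

3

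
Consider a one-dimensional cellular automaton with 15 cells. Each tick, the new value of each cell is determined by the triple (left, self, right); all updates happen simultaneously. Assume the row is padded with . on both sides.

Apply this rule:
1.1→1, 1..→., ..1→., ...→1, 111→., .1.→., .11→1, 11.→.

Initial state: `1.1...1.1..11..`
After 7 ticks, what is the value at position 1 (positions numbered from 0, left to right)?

.1..1..1...1..1
.........1.....
11111111...1111
1........1.1...
..111111..1..11
1.1..........1.
.1..11111111...
position 1 holds 1

1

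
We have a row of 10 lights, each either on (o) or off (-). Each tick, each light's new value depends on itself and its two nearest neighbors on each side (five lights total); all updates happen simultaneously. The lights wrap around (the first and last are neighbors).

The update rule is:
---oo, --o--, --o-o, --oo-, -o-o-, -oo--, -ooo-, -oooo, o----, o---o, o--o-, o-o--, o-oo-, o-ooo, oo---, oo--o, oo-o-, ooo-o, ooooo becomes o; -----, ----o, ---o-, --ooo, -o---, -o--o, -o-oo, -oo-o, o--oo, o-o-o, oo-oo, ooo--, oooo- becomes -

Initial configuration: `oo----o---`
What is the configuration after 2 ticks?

oo--ooo-oo

oooo--o-oo
oo--ooo-oo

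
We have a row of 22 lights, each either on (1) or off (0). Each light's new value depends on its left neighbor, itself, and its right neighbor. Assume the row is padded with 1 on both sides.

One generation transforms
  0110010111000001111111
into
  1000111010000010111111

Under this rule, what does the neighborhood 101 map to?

At position 0 the neighborhood is 101; the next row has 1 there.

1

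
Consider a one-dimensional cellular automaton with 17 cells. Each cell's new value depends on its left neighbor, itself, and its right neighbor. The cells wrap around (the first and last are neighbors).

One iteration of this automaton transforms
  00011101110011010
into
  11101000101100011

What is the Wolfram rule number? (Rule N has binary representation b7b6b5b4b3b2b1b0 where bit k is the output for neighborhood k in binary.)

position 4: 111 → 1  (bit 7 = 1)
position 5: 110 → 0  (bit 6 = 0)
position 6: 101 → 0  (bit 5 = 0)
position 10: 100 → 1  (bit 4 = 1)
position 3: 011 → 0  (bit 3 = 0)
position 15: 010 → 1  (bit 2 = 1)
position 2: 001 → 1  (bit 1 = 1)
position 0: 000 → 1  (bit 0 = 1)
bits b7..b0 = 10010111 = 151

151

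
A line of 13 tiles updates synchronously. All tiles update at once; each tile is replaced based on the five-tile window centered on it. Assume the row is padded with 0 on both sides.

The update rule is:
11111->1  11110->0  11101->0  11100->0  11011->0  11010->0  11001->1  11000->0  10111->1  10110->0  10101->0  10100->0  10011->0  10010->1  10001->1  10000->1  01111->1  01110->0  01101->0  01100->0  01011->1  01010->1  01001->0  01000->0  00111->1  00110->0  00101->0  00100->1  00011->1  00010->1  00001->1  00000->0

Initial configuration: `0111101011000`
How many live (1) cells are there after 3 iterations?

iteration 1: 1110000100010
iteration 2: 1000111101110
iteration 3: 1011110001000
count of 1: 6

6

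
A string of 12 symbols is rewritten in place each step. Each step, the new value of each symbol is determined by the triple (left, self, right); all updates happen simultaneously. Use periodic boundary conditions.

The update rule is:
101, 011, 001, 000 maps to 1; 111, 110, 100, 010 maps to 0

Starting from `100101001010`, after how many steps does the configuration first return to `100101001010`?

12

001010010101
010100101010
101001010100
010010101001
100101010010
001010100101
010101001010
101010010100
010100101001
101001010010
010010100101
100101001010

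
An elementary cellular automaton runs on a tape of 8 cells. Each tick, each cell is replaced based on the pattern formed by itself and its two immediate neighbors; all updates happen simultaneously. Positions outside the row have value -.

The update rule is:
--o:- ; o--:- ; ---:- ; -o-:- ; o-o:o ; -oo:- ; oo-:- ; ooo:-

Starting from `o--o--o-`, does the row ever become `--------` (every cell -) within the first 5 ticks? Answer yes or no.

tick 1: --------
all cells are - at tick 1

yes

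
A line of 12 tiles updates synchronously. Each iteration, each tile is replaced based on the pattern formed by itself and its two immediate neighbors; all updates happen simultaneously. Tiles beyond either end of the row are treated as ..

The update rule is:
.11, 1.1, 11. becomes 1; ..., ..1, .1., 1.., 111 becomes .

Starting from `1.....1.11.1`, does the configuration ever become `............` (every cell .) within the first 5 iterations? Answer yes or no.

yes

iteration 1: .......1111.
iteration 2: .......1..1.
iteration 3: ............
all cells are . at iteration 3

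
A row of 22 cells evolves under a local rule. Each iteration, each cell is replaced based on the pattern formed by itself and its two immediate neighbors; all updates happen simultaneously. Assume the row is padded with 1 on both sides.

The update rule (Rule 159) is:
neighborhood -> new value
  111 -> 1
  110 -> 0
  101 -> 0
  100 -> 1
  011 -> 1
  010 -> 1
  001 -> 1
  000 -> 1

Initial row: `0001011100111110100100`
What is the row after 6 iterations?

1111011011111100111111
1110010011111011111111
1101111111110011111111
1001111111101111111111
0111111111001111111111
0111111110111111111111

0111111110111111111111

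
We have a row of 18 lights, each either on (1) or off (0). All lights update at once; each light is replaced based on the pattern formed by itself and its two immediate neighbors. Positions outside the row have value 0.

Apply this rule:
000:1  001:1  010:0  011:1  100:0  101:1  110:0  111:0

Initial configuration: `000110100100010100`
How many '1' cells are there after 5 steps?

7

111101001001101001
100010010011010010
001100100110100100
111001001101001001
100010011010010010
count of 1: 7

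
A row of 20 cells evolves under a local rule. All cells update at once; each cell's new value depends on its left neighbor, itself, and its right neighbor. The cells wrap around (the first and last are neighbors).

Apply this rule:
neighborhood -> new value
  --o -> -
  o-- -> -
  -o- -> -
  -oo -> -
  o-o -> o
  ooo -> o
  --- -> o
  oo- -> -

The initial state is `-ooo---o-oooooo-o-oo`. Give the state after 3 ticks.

---ooooo--o--o-o--oo

tick 1: o-o--o--o-oooo-o-o--
tick 2: -o-------o-oo-o-o---
tick 3: ---ooooo--o--o-o--oo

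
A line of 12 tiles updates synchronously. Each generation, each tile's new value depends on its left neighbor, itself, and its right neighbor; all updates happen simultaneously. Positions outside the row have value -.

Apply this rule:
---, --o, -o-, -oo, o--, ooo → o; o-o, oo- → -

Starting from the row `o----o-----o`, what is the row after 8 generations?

oooooooooooo
ooooooooooo-
oooooooooo-o
ooooooooo--o
oooooooo-ooo
ooooooo--oo-
oooooo-ooo-o
ooooo--oo--o

ooooo--oo--o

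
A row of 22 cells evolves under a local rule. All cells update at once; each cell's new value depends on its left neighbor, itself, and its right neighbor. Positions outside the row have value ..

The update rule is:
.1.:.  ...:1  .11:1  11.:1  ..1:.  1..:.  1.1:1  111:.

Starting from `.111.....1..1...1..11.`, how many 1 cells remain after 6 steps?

10

.1.1.111......1....11.
..1.11.1.1111...11.11.
1..1111.11..1.1.11111.
...1..1111...1.11...1.
11....1..1.1..111.1...
11.11.....1...1.11..11
count of 1: 10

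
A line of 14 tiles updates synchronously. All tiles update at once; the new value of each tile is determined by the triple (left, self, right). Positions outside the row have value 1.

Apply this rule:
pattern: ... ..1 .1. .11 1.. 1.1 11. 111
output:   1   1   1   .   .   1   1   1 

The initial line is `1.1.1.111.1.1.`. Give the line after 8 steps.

111111.1111111
1111111.111111
11111111.11111
111111111.1111
1111111111.111
11111111111.11
111111111111.1
1111111111111.

1111111111111.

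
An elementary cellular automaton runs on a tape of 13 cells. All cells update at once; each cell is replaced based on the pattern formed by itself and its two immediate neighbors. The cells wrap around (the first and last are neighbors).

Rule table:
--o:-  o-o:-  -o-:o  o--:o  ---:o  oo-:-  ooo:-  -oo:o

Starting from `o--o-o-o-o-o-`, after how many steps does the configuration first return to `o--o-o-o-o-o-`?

step 1: oo-o-o-o-o-o-
step 2: o--o-o-o-o-o-

2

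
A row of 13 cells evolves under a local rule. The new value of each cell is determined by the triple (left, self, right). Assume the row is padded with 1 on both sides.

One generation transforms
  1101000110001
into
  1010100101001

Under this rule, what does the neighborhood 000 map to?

0

At position 5 the neighborhood is 000; the next row has 0 there.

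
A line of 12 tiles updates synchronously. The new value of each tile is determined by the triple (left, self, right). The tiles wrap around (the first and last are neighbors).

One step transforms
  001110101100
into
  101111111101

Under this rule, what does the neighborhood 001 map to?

0

At position 1 the neighborhood is 001; the next row has 0 there.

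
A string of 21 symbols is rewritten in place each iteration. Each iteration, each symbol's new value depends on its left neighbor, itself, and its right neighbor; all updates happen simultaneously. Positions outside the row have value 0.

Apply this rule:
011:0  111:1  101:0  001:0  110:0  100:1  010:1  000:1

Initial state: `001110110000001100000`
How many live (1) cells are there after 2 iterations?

14

iteration 1: 100100001111100011111
iteration 2: 110111100111011001110
count of 1: 14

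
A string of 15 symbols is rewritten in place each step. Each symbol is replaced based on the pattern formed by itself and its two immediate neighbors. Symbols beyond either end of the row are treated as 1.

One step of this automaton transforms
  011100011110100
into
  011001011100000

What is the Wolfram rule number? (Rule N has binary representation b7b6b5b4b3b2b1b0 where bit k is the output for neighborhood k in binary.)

137

position 2: 111 → 1  (bit 7 = 1)
position 3: 110 → 0  (bit 6 = 0)
position 0: 101 → 0  (bit 5 = 0)
position 4: 100 → 0  (bit 4 = 0)
position 1: 011 → 1  (bit 3 = 1)
position 12: 010 → 0  (bit 2 = 0)
position 6: 001 → 0  (bit 1 = 0)
position 5: 000 → 1  (bit 0 = 1)
bits b7..b0 = 10001001 = 137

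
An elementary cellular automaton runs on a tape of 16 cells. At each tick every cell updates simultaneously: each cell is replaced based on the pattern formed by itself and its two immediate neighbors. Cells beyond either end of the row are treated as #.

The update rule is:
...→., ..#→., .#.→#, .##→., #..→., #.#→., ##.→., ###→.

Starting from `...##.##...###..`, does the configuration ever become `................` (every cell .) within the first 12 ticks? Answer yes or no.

yes

................
all cells are . at tick 1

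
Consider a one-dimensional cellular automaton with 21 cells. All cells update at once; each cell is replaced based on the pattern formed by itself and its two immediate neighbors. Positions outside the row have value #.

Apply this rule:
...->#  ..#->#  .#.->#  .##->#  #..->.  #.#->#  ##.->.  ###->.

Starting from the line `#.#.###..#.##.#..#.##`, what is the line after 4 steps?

.####...####.##.####.
##....###...##.##...#
...####...###.##..###
.###....###..##..##..

.###....###..##..##..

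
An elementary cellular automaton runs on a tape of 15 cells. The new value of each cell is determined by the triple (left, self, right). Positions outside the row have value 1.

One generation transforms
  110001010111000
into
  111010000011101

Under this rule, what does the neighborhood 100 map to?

At position 2 the neighborhood is 100; the next row has 1 there.

1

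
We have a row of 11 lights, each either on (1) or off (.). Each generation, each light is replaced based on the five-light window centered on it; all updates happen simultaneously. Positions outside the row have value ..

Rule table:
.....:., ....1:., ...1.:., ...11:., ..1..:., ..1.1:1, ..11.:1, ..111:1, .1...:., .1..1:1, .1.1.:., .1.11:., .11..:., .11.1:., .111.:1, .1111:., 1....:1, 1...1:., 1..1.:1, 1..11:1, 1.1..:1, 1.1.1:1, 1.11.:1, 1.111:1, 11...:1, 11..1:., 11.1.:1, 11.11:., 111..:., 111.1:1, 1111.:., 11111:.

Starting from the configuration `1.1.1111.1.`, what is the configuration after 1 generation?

1.1.1..111.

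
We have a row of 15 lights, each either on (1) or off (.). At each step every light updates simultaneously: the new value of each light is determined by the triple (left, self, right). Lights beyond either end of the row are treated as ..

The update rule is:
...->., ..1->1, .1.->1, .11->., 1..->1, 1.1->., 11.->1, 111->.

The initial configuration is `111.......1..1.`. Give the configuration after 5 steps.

step 1: ..11.....111111
step 2: .1.11...1.....1
step 3: 11..11.111...11
step 4: .111.1...11.1.1
step 5: 1..1.11.1.1.1.1

1..1.11.1.1.1.1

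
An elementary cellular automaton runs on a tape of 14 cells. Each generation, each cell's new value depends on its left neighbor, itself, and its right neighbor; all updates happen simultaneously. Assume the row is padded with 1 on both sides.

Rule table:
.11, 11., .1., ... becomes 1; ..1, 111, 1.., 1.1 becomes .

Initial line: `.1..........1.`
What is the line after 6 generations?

generation 1: .1.11111111.1.
generation 2: .1.1......1.1.
generation 3: .1.1.1111.1.1.
generation 4: .1.1.1..1.1.1.
generation 5: .1.1.1..1.1.1.  (fixed point — unchanged through generation 6)

.1.1.1..1.1.1.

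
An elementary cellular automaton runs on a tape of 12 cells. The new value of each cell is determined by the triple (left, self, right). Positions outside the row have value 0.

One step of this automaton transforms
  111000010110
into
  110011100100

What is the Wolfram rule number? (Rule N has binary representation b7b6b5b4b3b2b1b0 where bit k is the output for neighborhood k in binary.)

position 1: 111 → 1  (bit 7 = 1)
position 2: 110 → 0  (bit 6 = 0)
position 8: 101 → 0  (bit 5 = 0)
position 3: 100 → 0  (bit 4 = 0)
position 0: 011 → 1  (bit 3 = 1)
position 7: 010 → 0  (bit 2 = 0)
position 6: 001 → 1  (bit 1 = 1)
position 4: 000 → 1  (bit 0 = 1)
bits b7..b0 = 10001011 = 139

139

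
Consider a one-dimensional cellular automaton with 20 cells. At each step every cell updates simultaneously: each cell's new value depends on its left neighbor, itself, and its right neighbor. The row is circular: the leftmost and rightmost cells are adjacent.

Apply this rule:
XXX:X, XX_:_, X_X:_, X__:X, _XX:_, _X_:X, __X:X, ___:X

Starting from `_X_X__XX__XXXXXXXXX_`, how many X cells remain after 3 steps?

XX_XXX__XX_XXXXXXX_X
X___X_XX____XXXXX___
XXXXX___XXXX_XXX_XXX
count of X: 15

15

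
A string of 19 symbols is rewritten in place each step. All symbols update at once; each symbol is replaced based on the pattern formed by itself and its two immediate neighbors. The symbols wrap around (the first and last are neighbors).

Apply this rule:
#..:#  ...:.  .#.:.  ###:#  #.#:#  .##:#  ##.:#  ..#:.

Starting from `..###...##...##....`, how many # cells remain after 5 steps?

18

..####..###..###...
..#####.####.####..
..################.
..#################
#.#################
count of #: 18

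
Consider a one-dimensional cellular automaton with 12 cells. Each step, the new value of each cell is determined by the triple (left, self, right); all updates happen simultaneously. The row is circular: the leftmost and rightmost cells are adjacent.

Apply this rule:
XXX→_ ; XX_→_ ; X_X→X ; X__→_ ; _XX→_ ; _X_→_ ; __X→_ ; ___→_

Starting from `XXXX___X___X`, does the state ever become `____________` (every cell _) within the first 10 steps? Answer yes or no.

yes

____________
all cells are _ at step 1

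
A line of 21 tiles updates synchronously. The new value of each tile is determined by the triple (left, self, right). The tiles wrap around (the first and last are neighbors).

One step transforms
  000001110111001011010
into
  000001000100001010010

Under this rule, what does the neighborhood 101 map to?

At position 8 the neighborhood is 101; the next row has 0 there.

0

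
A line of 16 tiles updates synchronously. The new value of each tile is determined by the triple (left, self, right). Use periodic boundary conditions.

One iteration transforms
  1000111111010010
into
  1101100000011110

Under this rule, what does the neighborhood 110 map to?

At position 9 the neighborhood is 110; the next row has 0 there.

0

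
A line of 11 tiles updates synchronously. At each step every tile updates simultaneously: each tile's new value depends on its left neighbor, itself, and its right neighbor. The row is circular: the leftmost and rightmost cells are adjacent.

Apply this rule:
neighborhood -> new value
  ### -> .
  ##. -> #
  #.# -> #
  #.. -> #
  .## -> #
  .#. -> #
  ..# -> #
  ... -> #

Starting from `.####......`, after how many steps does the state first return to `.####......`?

2

##..#######
.####......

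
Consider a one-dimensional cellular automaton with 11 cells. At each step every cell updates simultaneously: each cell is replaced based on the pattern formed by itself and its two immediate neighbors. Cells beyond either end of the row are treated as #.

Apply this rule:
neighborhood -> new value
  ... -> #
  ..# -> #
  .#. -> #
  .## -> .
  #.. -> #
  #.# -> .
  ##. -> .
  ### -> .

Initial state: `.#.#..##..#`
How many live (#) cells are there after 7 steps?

9

.#.###..##.
.#....##...
.#####..###
......##...
######..###
......##...  (repeats step 4; period 2)
step 7: ######..###
count of #: 9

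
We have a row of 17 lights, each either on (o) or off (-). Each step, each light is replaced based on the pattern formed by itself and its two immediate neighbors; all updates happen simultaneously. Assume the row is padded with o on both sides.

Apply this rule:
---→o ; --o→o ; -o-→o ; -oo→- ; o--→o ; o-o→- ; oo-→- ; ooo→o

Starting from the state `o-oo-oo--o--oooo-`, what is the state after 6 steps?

ooo-ooo-----oo-oo

-------ooooo-oo--
ooooooo-ooo----oo
oooooo---o-oooo-o
ooooo-oooo--oo---
oooo---oo-oo--ooo
ooo-ooo-----oo-oo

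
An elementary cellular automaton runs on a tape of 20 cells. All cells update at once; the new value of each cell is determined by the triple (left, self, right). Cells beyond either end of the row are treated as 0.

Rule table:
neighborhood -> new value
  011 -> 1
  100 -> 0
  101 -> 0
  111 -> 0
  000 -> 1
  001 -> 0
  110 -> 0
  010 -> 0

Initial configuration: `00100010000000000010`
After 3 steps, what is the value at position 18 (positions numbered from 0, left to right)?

10001000111111111000
00100010100000000011
10001000001111111010
position 18 holds 1

1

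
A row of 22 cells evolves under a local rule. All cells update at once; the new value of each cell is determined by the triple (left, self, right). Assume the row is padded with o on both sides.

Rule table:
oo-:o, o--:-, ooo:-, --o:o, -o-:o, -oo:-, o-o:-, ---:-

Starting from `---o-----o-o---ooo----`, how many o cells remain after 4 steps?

11

--oo----oo-o--o--o---o
-o-o---o-o-o-oo-oo--o-
-o-o--oo-o-o--o--o-oo-
-o-o-o-o-o-o-oo-oo--o-
count of o: 11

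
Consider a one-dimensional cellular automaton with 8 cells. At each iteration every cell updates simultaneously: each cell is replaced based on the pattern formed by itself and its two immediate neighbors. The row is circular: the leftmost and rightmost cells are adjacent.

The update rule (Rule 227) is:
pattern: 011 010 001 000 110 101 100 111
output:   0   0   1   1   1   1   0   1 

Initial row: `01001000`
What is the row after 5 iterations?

10101010

10010011
10100101
11001010
01010101
10101010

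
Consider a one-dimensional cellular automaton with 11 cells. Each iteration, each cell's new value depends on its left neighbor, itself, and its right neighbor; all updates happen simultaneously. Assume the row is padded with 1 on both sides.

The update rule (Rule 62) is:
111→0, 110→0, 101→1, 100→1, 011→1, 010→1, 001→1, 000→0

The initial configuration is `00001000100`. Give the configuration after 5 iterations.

iteration 1: 10011101111
iteration 2: 01110011000
iteration 3: 11001110101
iteration 4: 00111001111
iteration 5: 11100111000

11100111000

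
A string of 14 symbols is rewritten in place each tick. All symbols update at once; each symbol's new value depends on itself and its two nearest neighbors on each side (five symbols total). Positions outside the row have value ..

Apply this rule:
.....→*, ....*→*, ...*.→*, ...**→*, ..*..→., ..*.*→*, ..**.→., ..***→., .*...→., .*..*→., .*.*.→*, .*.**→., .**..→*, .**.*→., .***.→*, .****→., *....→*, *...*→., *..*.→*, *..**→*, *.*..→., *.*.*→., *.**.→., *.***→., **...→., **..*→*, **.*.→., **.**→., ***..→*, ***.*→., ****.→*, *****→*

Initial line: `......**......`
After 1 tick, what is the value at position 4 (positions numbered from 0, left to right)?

******.*.*****
position 4 holds *

*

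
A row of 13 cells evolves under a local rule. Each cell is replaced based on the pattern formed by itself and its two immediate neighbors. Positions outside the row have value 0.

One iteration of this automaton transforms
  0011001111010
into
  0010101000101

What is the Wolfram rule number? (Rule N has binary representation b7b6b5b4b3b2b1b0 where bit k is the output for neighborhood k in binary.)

position 7: 111 → 0  (bit 7 = 0)
position 3: 110 → 0  (bit 6 = 0)
position 10: 101 → 1  (bit 5 = 1)
position 4: 100 → 1  (bit 4 = 1)
position 2: 011 → 1  (bit 3 = 1)
position 11: 010 → 0  (bit 2 = 0)
position 1: 001 → 0  (bit 1 = 0)
position 0: 000 → 0  (bit 0 = 0)
bits b7..b0 = 00111000 = 56

56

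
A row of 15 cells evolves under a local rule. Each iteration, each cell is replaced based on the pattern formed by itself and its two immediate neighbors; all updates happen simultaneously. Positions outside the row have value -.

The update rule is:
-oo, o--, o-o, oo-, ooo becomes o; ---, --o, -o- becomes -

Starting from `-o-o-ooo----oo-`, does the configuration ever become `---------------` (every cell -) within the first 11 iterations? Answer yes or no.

no

--o-ooooo---ooo
---ooooooo--ooo
---oooooooo-ooo
---oooooooooooo
---oooooooooooo  (fixed point — unchanged through iteration 11)
iteration 11 is ---oooooooooooo, still not uniform -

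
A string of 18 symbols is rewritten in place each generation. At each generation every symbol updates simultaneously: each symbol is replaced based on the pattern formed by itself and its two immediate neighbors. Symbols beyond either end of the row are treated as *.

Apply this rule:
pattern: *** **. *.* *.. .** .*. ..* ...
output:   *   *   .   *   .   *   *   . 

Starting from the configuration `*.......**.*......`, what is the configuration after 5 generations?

generation 1: **.....*.*.**....*
generation 2: ***...**.*..**..*.
generation 3: ****.*.*.***.****.
generation 4: ****.*.*..**..***.
generation 5: ****.*.***.***.**.

****.*.***.***.**.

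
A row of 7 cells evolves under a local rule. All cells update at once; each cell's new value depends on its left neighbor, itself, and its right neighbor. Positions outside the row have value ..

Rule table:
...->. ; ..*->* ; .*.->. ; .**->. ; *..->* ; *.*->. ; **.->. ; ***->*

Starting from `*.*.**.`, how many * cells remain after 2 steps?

1

step 1: ......*
step 2: .....*.
count of *: 1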